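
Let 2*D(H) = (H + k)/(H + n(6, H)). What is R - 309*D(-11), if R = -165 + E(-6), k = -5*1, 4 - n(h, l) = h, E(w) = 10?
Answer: -4487/13 ≈ -345.15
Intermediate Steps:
n(h, l) = 4 - h
k = -5
R = -155 (R = -165 + 10 = -155)
D(H) = (-5 + H)/(2*(-2 + H)) (D(H) = ((H - 5)/(H + (4 - 1*6)))/2 = ((-5 + H)/(H + (4 - 6)))/2 = ((-5 + H)/(H - 2))/2 = ((-5 + H)/(-2 + H))/2 = (-5 + H)/(2*(-2 + H)))
R - 309*D(-11) = -155 - 309*(-5 - 11)/(2*(-2 - 11)) = -155 - 309*(-16)/(2*(-13)) = -155 - 309*(-1)*(-16)/(2*13) = -155 - 309*8/13 = -155 - 2472/13 = -4487/13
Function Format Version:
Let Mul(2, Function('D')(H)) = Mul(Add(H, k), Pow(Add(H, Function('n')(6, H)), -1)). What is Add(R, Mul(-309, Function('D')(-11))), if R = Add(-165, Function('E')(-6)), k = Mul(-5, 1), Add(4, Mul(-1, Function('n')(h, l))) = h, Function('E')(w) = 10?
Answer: Rational(-4487, 13) ≈ -345.15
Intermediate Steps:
Function('n')(h, l) = Add(4, Mul(-1, h))
k = -5
R = -155 (R = Add(-165, 10) = -155)
Function('D')(H) = Mul(Rational(1, 2), Pow(Add(-2, H), -1), Add(-5, H)) (Function('D')(H) = Mul(Rational(1, 2), Mul(Add(H, -5), Pow(Add(H, Add(4, Mul(-1, 6))), -1))) = Mul(Rational(1, 2), Mul(Add(-5, H), Pow(Add(H, Add(4, -6)), -1))) = Mul(Rational(1, 2), Mul(Add(-5, H), Pow(Add(H, -2), -1))) = Mul(Rational(1, 2), Mul(Add(-5, H), Pow(Add(-2, H), -1))) = Mul(Rational(1, 2), Mul(Pow(Add(-2, H), -1), Add(-5, H))) = Mul(Rational(1, 2), Pow(Add(-2, H), -1), Add(-5, H)))
Add(R, Mul(-309, Function('D')(-11))) = Add(-155, Mul(-309, Mul(Rational(1, 2), Pow(Add(-2, -11), -1), Add(-5, -11)))) = Add(-155, Mul(-309, Mul(Rational(1, 2), Pow(-13, -1), -16))) = Add(-155, Mul(-309, Mul(Rational(1, 2), Rational(-1, 13), -16))) = Add(-155, Mul(-309, Rational(8, 13))) = Add(-155, Rational(-2472, 13)) = Rational(-4487, 13)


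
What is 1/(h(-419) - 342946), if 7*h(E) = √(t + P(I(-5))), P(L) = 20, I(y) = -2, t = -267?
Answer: -16804354/5762985987131 - 7*I*√247/5762985987131 ≈ -2.9159e-6 - 1.909e-11*I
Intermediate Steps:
h(E) = I*√247/7 (h(E) = √(-267 + 20)/7 = √(-247)/7 = (I*√247)/7 = I*√247/7)
1/(h(-419) - 342946) = 1/(I*√247/7 - 342946) = 1/(-342946 + I*√247/7)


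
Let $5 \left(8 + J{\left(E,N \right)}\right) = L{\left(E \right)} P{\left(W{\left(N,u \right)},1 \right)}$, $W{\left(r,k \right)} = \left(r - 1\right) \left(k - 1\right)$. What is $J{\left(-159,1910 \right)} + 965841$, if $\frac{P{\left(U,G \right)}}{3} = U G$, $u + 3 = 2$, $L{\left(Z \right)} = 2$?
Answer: $\frac{4806257}{5} \approx 9.6125 \cdot 10^{5}$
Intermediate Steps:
$u = -1$ ($u = -3 + 2 = -1$)
$W{\left(r,k \right)} = \left(-1 + k\right) \left(-1 + r\right)$ ($W{\left(r,k \right)} = \left(-1 + r\right) \left(-1 + k\right) = \left(-1 + k\right) \left(-1 + r\right)$)
$P{\left(U,G \right)} = 3 G U$ ($P{\left(U,G \right)} = 3 U G = 3 G U$)
$J{\left(E,N \right)} = - \frac{28}{5} - \frac{12 N}{5}$ ($J{\left(E,N \right)} = -8 + \frac{2 \cdot 3 \cdot 1 \left(1 - -1 - N - N\right)}{5} = -8 + \frac{2 \cdot 3 \cdot 1 \left(1 + 1 - N - N\right)}{5} = -8 + \frac{2 \cdot 3 \cdot 1 \left(2 - 2 N\right)}{5} = -8 + \frac{2 \left(6 - 6 N\right)}{5} = -8 + \frac{12 - 12 N}{5} = -8 - \left(- \frac{12}{5} + \frac{12 N}{5}\right) = - \frac{28}{5} - \frac{12 N}{5}$)
$J{\left(-159,1910 \right)} + 965841 = \left(- \frac{28}{5} - 4584\right) + 965841 = - \frac{22948}{5} + 965841 = \frac{4806257}{5}$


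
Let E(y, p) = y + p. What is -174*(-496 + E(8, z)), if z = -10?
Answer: 86652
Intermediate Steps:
E(y, p) = p + y
-174*(-496 + E(8, z)) = -174*(-496 + (-10 + 8)) = -174*(-496 - 2) = -174*(-498) = 86652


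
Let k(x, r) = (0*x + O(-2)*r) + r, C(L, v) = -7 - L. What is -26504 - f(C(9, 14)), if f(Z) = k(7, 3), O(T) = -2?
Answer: -26501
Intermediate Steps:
k(x, r) = -r (k(x, r) = (0*x - 2*r) + r = (0 - 2*r) + r = -2*r + r = -r)
f(Z) = -3 (f(Z) = -1*3 = -3)
-26504 - f(C(9, 14)) = -26504 - 1*(-3) = -26504 + 3 = -26501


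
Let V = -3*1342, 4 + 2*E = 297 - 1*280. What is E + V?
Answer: -8039/2 ≈ -4019.5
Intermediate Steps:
E = 13/2 (E = -2 + (297 - 1*280)/2 = -2 + (297 - 280)/2 = -2 + (1/2)*17 = -2 + 17/2 = 13/2 ≈ 6.5000)
V = -4026
E + V = 13/2 - 4026 = -8039/2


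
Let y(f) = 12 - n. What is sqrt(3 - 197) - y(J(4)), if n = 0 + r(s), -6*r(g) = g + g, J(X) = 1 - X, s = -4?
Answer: -32/3 + I*sqrt(194) ≈ -10.667 + 13.928*I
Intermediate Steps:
r(g) = -g/3 (r(g) = -(g + g)/6 = -g/3)
n = 4/3 (n = 0 - 1/3*(-4) = 0 + 4/3 = 4/3 ≈ 1.3333)
y(f) = 32/3 (y(f) = 12 - 1*4/3 = 12 - 4/3 = 32/3)
sqrt(3 - 197) - y(J(4)) = sqrt(3 - 197) - 1*32/3 = sqrt(-194) - 32/3 = I*sqrt(194) - 32/3 = -32/3 + I*sqrt(194)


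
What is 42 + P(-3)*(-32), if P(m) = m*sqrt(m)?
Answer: 42 + 96*I*sqrt(3) ≈ 42.0 + 166.28*I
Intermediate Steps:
P(m) = m**(3/2)
42 + P(-3)*(-32) = 42 + (-3)**(3/2)*(-32) = 42 - 3*I*sqrt(3)*(-32) = 42 + 96*I*sqrt(3)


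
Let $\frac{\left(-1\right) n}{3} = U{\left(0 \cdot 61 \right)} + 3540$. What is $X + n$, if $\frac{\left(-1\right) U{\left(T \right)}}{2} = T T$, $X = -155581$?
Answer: $-166201$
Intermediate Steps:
$U{\left(T \right)} = - 2 T^{2}$ ($U{\left(T \right)} = - 2 T T = - 2 T^{2}$)
$n = -10620$ ($n = - 3 \left(- 2 \left(0 \cdot 61\right)^{2} + 3540\right) = - 3 \left(- 2 \cdot 0^{2} + 3540\right) = - 3 \left(\left(-2\right) 0 + 3540\right) = - 3 \left(0 + 3540\right) = \left(-3\right) 3540 = -10620$)
$X + n = -155581 - 10620 = -166201$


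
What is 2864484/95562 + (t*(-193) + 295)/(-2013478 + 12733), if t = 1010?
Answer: 63885575005/2124391041 ≈ 30.072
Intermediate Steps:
2864484/95562 + (t*(-193) + 295)/(-2013478 + 12733) = 2864484/95562 + (1010*(-193) + 295)/(-2013478 + 12733) = 2864484*(1/95562) + (-194930 + 295)/(-2000745) = 159138/5309 - 194635*(-1/2000745) = 159138/5309 + 38927/400149 = 63885575005/2124391041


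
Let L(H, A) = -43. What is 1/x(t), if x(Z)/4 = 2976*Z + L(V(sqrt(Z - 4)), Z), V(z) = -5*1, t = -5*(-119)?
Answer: 1/7082708 ≈ 1.4119e-7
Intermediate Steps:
t = 595
V(z) = -5
x(Z) = -172 + 11904*Z (x(Z) = 4*(2976*Z - 43) = 4*(-43 + 2976*Z) = -172 + 11904*Z)
1/x(t) = 1/(-172 + 11904*595) = 1/(-172 + 7082880) = 1/7082708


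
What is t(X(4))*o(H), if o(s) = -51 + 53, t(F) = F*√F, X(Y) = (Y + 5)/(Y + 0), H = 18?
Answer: 27/4 ≈ 6.7500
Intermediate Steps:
X(Y) = (5 + Y)/Y
t(F) = F^(3/2)
o(s) = 2
t(X(4))*o(H) = ((5 + 4)/4)^(3/2)*2 = ((¼)*9)^(3/2)*2 = (9/4)^(3/2)*2 = (27/8)*2 = 27/4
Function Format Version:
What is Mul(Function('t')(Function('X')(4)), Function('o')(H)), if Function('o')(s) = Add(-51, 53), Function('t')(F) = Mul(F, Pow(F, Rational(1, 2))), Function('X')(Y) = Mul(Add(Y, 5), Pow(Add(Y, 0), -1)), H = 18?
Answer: Rational(27, 4) ≈ 6.7500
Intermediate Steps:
Function('X')(Y) = Mul(Pow(Y, -1), Add(5, Y)) (Function('X')(Y) = Mul(Add(5, Y), Pow(Y, -1)) = Mul(Pow(Y, -1), Add(5, Y)))
Function('t')(F) = Pow(F, Rational(3, 2))
Function('o')(s) = 2
Mul(Function('t')(Function('X')(4)), Function('o')(H)) = Mul(Pow(Mul(Pow(4, -1), Add(5, 4)), Rational(3, 2)), 2) = Mul(Pow(Mul(Rational(1, 4), 9), Rational(3, 2)), 2) = Mul(Pow(Rational(9, 4), Rational(3, 2)), 2) = Mul(Rational(27, 8), 2) = Rational(27, 4)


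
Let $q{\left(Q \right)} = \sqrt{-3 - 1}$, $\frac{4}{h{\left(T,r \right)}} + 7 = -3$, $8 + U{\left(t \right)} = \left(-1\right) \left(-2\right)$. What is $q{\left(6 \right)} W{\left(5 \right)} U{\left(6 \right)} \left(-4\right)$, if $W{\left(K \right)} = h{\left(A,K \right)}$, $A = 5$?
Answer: $- \frac{96 i}{5} \approx - 19.2 i$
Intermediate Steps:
$U{\left(t \right)} = -6$ ($U{\left(t \right)} = -8 - -2 = -8 + 2 = -6$)
$h{\left(T,r \right)} = - \frac{2}{5}$ ($h{\left(T,r \right)} = \frac{4}{-7 - 3} = \frac{4}{-10} = 4 \left(- \frac{1}{10}\right) = - \frac{2}{5}$)
$q{\left(Q \right)} = 2 i$ ($q{\left(Q \right)} = \sqrt{-4} = 2 i$)
$W{\left(K \right)} = - \frac{2}{5}$
$q{\left(6 \right)} W{\left(5 \right)} U{\left(6 \right)} \left(-4\right) = 2 i \left(- \frac{2}{5}\right) \left(-6\right) \left(-4\right) = 2 i \frac{12}{5} \left(-4\right) = 2 i \left(- \frac{48}{5}\right) = - \frac{96 i}{5}$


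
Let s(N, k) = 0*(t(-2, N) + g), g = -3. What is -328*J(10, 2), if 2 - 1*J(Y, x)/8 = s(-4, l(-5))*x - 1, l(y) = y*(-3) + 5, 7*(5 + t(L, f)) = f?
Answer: -7872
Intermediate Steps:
t(L, f) = -5 + f/7
l(y) = 5 - 3*y (l(y) = -3*y + 5 = 5 - 3*y)
s(N, k) = 0 (s(N, k) = 0*((-5 + N/7) - 3) = 0*(-8 + N/7) = 0)
J(Y, x) = 24 (J(Y, x) = 16 - 8*(0*x - 1) = 16 - 8*(0 - 1) = 16 - 8*(-1) = 16 + 8 = 24)
-328*J(10, 2) = -328*24 = -7872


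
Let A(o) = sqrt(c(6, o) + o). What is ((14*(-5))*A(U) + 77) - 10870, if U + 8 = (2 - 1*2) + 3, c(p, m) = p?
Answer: -10863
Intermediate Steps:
U = -5 (U = -8 + ((2 - 1*2) + 3) = -8 + ((2 - 2) + 3) = -8 + (0 + 3) = -8 + 3 = -5)
A(o) = sqrt(6 + o)
((14*(-5))*A(U) + 77) - 10870 = ((14*(-5))*sqrt(6 - 5) + 77) - 10870 = (-70*sqrt(1) + 77) - 10870 = (-70*1 + 77) - 10870 = (-70 + 77) - 10870 = 7 - 10870 = -10863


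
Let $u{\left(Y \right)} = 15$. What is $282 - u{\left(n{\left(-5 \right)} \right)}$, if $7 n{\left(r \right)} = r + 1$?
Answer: $267$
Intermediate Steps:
$n{\left(r \right)} = \frac{1}{7} + \frac{r}{7}$ ($n{\left(r \right)} = \frac{r + 1}{7} = \frac{1 + r}{7} = \frac{1}{7} + \frac{r}{7}$)
$282 - u{\left(n{\left(-5 \right)} \right)} = 282 - 15 = 267$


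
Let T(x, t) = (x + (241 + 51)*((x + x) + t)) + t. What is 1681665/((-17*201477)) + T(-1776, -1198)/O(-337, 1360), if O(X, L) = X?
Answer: 1586748578687/384753911 ≈ 4124.1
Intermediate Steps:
T(x, t) = 293*t + 585*x (T(x, t) = (x + 292*(2*x + t)) + t = (x + 292*(t + 2*x)) + t = (x + (292*t + 584*x)) + t = (292*t + 585*x) + t = 293*t + 585*x)
1681665/((-17*201477)) + T(-1776, -1198)/O(-337, 1360) = 1681665/((-17*201477)) + (293*(-1198) + 585*(-1776))/(-337) = 1681665/(-3425109) + (-351014 - 1038960)*(-1/337) = 1681665*(-1/3425109) - 1389974*(-1/337) = -560555/1141703 + 1389974/337 = 1586748578687/384753911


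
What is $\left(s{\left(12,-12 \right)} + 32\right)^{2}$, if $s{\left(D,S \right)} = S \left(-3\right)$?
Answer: $4624$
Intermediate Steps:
$s{\left(D,S \right)} = - 3 S$
$\left(s{\left(12,-12 \right)} + 32\right)^{2} = \left(\left(-3\right) \left(-12\right) + 32\right)^{2} = \left(36 + 32\right)^{2} = 68^{2} = 4624$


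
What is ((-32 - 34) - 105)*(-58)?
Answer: 9918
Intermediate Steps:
((-32 - 34) - 105)*(-58) = (-66 - 105)*(-58) = -171*(-58) = 9918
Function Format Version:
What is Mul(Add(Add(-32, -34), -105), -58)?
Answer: 9918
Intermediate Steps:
Mul(Add(Add(-32, -34), -105), -58) = Mul(Add(-66, -105), -58) = Mul(-171, -58) = 9918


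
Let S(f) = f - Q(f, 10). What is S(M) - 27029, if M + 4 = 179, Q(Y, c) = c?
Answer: -26864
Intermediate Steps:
M = 175 (M = -4 + 179 = 175)
S(f) = -10 + f (S(f) = f - 1*10 = f - 10 = -10 + f)
S(M) - 27029 = (-10 + 175) - 27029 = 165 - 27029 = -26864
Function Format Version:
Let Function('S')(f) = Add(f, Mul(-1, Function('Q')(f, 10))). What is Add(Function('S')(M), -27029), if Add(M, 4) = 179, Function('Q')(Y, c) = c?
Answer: -26864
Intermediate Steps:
M = 175 (M = Add(-4, 179) = 175)
Function('S')(f) = Add(-10, f) (Function('S')(f) = Add(f, Mul(-1, 10)) = Add(f, -10) = Add(-10, f))
Add(Function('S')(M), -27029) = Add(Add(-10, 175), -27029) = Add(165, -27029) = -26864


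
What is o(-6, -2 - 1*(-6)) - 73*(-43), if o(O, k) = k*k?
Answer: 3155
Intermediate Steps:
o(O, k) = k²
o(-6, -2 - 1*(-6)) - 73*(-43) = (-2 - 1*(-6))² - 73*(-43) = (-2 + 6)² + 3139 = 4² + 3139 = 16 + 3139 = 3155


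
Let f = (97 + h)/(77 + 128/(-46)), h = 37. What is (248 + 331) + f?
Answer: 991435/1707 ≈ 580.81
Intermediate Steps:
f = 3082/1707 (f = (97 + 37)/(77 + 128/(-46)) = 134/(77 + 128*(-1/46)) = 134/(77 - 64/23) = 134/(1707/23) = 134*(23/1707) = 3082/1707 ≈ 1.8055)
(248 + 331) + f = (248 + 331) + 3082/1707 = 579 + 3082/1707 = 991435/1707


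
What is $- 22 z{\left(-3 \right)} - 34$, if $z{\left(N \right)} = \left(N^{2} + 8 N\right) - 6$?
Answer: $428$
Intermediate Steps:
$z{\left(N \right)} = -6 + N^{2} + 8 N$
$- 22 z{\left(-3 \right)} - 34 = - 22 \left(-6 + \left(-3\right)^{2} + 8 \left(-3\right)\right) - 34 = - 22 \left(-6 + 9 - 24\right) - 34 = \left(-22\right) \left(-21\right) - 34 = 462 - 34 = 428$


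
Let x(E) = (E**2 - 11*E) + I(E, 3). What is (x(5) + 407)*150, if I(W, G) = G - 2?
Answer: 56700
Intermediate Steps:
I(W, G) = -2 + G
x(E) = 1 + E**2 - 11*E (x(E) = (E**2 - 11*E) + (-2 + 3) = (E**2 - 11*E) + 1 = 1 + E**2 - 11*E)
(x(5) + 407)*150 = ((1 + 5**2 - 11*5) + 407)*150 = ((1 + 25 - 55) + 407)*150 = (-29 + 407)*150 = 378*150 = 56700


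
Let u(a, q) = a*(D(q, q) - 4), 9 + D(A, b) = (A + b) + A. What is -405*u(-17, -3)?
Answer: -151470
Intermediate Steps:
D(A, b) = -9 + b + 2*A (D(A, b) = -9 + ((A + b) + A) = -9 + (b + 2*A) = -9 + b + 2*A)
u(a, q) = a*(-13 + 3*q) (u(a, q) = a*((-9 + q + 2*q) - 4) = a*((-9 + 3*q) - 4) = a*(-13 + 3*q))
-405*u(-17, -3) = -(-6885)*(-13 + 3*(-3)) = -(-6885)*(-13 - 9) = -(-6885)*(-22) = -405*374 = -151470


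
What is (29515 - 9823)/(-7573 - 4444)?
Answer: -19692/12017 ≈ -1.6387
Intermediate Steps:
(29515 - 9823)/(-7573 - 4444) = 19692/(-12017) = 19692*(-1/12017) = -19692/12017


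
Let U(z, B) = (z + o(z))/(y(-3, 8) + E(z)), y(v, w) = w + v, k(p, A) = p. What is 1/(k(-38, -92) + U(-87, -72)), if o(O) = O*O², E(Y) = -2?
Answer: -1/219568 ≈ -4.5544e-6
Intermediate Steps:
o(O) = O³
y(v, w) = v + w
U(z, B) = z/3 + z³/3 (U(z, B) = (z + z³)/((-3 + 8) - 2) = (z + z³)/(5 - 2) = (z + z³)/3 = (z + z³)*(⅓) = z/3 + z³/3)
1/(k(-38, -92) + U(-87, -72)) = 1/(-38 + (⅓)*(-87)*(1 + (-87)²)) = 1/(-38 + (⅓)*(-87)*(1 + 7569)) = 1/(-38 + (⅓)*(-87)*7570) = 1/(-38 - 219530) = 1/(-219568) = -1/219568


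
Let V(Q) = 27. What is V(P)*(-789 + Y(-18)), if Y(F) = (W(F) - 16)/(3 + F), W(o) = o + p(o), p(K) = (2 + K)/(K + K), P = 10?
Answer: -106213/5 ≈ -21243.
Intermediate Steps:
p(K) = (2 + K)/(2*K) (p(K) = (2 + K)/((2*K)) = (2 + K)*(1/(2*K)) = (2 + K)/(2*K))
W(o) = o + (2 + o)/(2*o)
Y(F) = (-31/2 + F + 1/F)/(3 + F) (Y(F) = ((1/2 + F + 1/F) - 16)/(3 + F) = (-31/2 + F + 1/F)/(3 + F))
V(P)*(-789 + Y(-18)) = 27*(-789 + (1 + (1/2)*(-18) - 18*(-16 - 18))/((-18)*(3 - 18))) = 27*(-789 - 1/18*(1 - 9 - 18*(-34))/(-15)) = 27*(-789 - 1/18*(-1/15)*(1 - 9 + 612)) = 27*(-789 - 1/18*(-1/15)*604) = 27*(-789 + 302/135) = 27*(-106213/135) = -106213/5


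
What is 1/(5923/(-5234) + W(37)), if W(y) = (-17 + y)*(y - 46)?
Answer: -5234/948043 ≈ -0.0055208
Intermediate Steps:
W(y) = (-46 + y)*(-17 + y) (W(y) = (-17 + y)*(-46 + y) = (-46 + y)*(-17 + y))
1/(5923/(-5234) + W(37)) = 1/(5923/(-5234) + (782 + 37² - 63*37)) = 1/(5923*(-1/5234) + (782 + 1369 - 2331)) = 1/(-5923/5234 - 180) = 1/(-948043/5234) = -5234/948043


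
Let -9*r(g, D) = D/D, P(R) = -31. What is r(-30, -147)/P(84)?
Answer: 1/279 ≈ 0.0035842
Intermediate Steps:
r(g, D) = -1/9 (r(g, D) = -D/(9*D) = -1/9*1 = -1/9)
r(-30, -147)/P(84) = -1/9/(-31) = -1/9*(-1/31) = 1/279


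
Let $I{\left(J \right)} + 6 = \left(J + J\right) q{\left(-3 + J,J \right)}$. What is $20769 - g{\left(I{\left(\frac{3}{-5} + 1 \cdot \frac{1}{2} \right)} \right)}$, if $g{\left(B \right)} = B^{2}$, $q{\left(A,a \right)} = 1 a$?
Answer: $\frac{51833099}{2500} \approx 20733.0$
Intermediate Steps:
$q{\left(A,a \right)} = a$
$I{\left(J \right)} = -6 + 2 J^{2}$ ($I{\left(J \right)} = -6 + \left(J + J\right) J = -6 + 2 J J = -6 + 2 J^{2}$)
$20769 - g{\left(I{\left(\frac{3}{-5} + 1 \cdot \frac{1}{2} \right)} \right)} = 20769 - \left(-6 + 2 \left(\frac{3}{-5} + 1 \cdot \frac{1}{2}\right)^{2}\right)^{2} = 20769 - \left(-6 + 2 \left(3 \left(- \frac{1}{5}\right) + 1 \cdot \frac{1}{2}\right)^{2}\right)^{2} = 20769 - \left(-6 + 2 \left(- \frac{3}{5} + \frac{1}{2}\right)^{2}\right)^{2} = 20769 - \left(-6 + 2 \left(- \frac{1}{10}\right)^{2}\right)^{2} = 20769 - \left(-6 + 2 \cdot \frac{1}{100}\right)^{2} = 20769 - \left(-6 + \frac{1}{50}\right)^{2} = 20769 - \left(- \frac{299}{50}\right)^{2} = 20769 - \frac{89401}{2500} = \frac{51833099}{2500}$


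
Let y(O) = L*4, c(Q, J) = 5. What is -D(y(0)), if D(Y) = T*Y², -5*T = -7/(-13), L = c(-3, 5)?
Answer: 560/13 ≈ 43.077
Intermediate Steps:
L = 5
y(O) = 20 (y(O) = 5*4 = 20)
T = -7/65 (T = -(-7)/(5*(-13)) = -(-7)*(-1)/(5*13) = -⅕*7/13 = -7/65 ≈ -0.10769)
D(Y) = -7*Y²/65
-D(y(0)) = -(-7)*20²/65 = -(-7)*400/65 = -1*(-560/13) = 560/13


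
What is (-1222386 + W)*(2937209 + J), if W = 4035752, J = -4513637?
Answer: -4435068936648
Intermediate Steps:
(-1222386 + W)*(2937209 + J) = (-1222386 + 4035752)*(2937209 - 4513637) = 2813366*(-1576428) = -4435068936648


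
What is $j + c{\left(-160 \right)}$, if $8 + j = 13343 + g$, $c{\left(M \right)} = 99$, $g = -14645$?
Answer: $-1211$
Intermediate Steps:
$j = -1310$ ($j = -8 + \left(13343 - 14645\right) = -8 - 1302 = -1310$)
$j + c{\left(-160 \right)} = -1310 + 99 = -1211$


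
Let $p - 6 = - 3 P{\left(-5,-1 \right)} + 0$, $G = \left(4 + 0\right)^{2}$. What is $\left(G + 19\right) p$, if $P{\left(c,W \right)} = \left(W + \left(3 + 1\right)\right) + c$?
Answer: $420$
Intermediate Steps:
$G = 16$ ($G = 4^{2} = 16$)
$P{\left(c,W \right)} = 4 + W + c$ ($P{\left(c,W \right)} = \left(W + 4\right) + c = \left(4 + W\right) + c = 4 + W + c$)
$p = 12$ ($p = 6 - 3 \left(4 - 1 - 5\right) = 6 + \left(\left(-3\right) \left(-2\right) + 0\right) = 6 + \left(6 + 0\right) = 6 + 6 = 12$)
$\left(G + 19\right) p = \left(16 + 19\right) 12 = 35 \cdot 12 = 420$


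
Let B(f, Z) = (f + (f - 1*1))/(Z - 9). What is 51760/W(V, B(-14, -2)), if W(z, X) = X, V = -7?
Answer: 569360/29 ≈ 19633.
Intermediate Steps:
B(f, Z) = (-1 + 2*f)/(-9 + Z) (B(f, Z) = (f + (f - 1))/(-9 + Z) = (f + (-1 + f))/(-9 + Z) = (-1 + 2*f)/(-9 + Z))
51760/W(V, B(-14, -2)) = 51760/(((-1 + 2*(-14))/(-9 - 2))) = 51760/(((-1 - 28)/(-11))) = 51760/((-1/11*(-29))) = 51760/(29/11) = 51760*(11/29) = 569360/29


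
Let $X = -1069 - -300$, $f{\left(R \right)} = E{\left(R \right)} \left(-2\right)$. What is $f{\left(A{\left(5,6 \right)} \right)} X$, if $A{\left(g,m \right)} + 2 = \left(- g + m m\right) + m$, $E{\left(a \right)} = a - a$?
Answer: $0$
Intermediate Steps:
$E{\left(a \right)} = 0$
$A{\left(g,m \right)} = -2 + m + m^{2} - g$ ($A{\left(g,m \right)} = -2 - \left(g - m - m m\right) = -2 - \left(g - m - m^{2}\right) = -2 + \left(m + m^{2} - g\right) = -2 + m + m^{2} - g$)
$f{\left(R \right)} = 0$ ($f{\left(R \right)} = 0 \left(-2\right) = 0$)
$X = -769$ ($X = -1069 + 300 = -769$)
$f{\left(A{\left(5,6 \right)} \right)} X = 0 \left(-769\right) = 0$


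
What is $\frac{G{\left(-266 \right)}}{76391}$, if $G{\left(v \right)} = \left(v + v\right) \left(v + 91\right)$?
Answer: $\frac{1900}{1559} \approx 1.2187$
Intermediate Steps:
$G{\left(v \right)} = 2 v \left(91 + v\right)$
$\frac{G{\left(-266 \right)}}{76391} = \frac{2 \left(-266\right) \left(91 - 266\right)}{76391} = 2 \left(-266\right) \left(-175\right) \frac{1}{76391} = 93100 \cdot \frac{1}{76391} = \frac{1900}{1559}$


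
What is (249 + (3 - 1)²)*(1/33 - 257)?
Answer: -195040/3 ≈ -65013.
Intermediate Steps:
(249 + (3 - 1)²)*(1/33 - 257) = (249 + 2²)*(1/33 - 257) = (249 + 4)*(-8480/33) = 253*(-8480/33) = -195040/3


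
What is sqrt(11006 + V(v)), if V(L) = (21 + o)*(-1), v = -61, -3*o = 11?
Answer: sqrt(98898)/3 ≈ 104.83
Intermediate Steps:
o = -11/3 (o = -1/3*11 = -11/3 ≈ -3.6667)
V(L) = -52/3 (V(L) = (21 - 11/3)*(-1) = (52/3)*(-1) = -52/3)
sqrt(11006 + V(v)) = sqrt(11006 - 52/3) = sqrt(32966/3) = sqrt(98898)/3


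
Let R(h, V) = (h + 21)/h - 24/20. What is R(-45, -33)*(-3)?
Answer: 2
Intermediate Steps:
R(h, V) = -6/5 + (21 + h)/h (R(h, V) = (21 + h)/h - 24*1/20 = (21 + h)/h - 6/5 = -6/5 + (21 + h)/h)
R(-45, -33)*(-3) = ((⅕)*(105 - 1*(-45))/(-45))*(-3) = ((⅕)*(-1/45)*(105 + 45))*(-3) = ((⅕)*(-1/45)*150)*(-3) = -⅔*(-3) = 2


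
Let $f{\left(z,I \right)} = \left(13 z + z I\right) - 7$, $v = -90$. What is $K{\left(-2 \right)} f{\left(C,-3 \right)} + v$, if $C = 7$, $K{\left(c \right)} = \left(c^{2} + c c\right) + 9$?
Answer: $981$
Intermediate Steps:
$K{\left(c \right)} = 9 + 2 c^{2}$ ($K{\left(c \right)} = \left(c^{2} + c^{2}\right) + 9 = 2 c^{2} + 9 = 9 + 2 c^{2}$)
$f{\left(z,I \right)} = -7 + 13 z + I z$ ($f{\left(z,I \right)} = \left(13 z + I z\right) - 7 = -7 + 13 z + I z$)
$K{\left(-2 \right)} f{\left(C,-3 \right)} + v = \left(9 + 2 \left(-2\right)^{2}\right) \left(-7 + 13 \cdot 7 - 21\right) - 90 = \left(9 + 2 \cdot 4\right) \left(-7 + 91 - 21\right) - 90 = \left(9 + 8\right) 63 - 90 = 17 \cdot 63 - 90 = 1071 - 90 = 981$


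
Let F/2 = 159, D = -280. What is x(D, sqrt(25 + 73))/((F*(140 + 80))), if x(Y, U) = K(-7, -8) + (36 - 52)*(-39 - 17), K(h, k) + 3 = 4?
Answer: 299/23320 ≈ 0.012822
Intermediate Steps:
K(h, k) = 1 (K(h, k) = -3 + 4 = 1)
F = 318 (F = 2*159 = 318)
x(Y, U) = 897 (x(Y, U) = 1 + (36 - 52)*(-39 - 17) = 1 - 16*(-56) = 1 + 896 = 897)
x(D, sqrt(25 + 73))/((F*(140 + 80))) = 897/((318*(140 + 80))) = 897/((318*220)) = 897/69960 = 897*(1/69960) = 299/23320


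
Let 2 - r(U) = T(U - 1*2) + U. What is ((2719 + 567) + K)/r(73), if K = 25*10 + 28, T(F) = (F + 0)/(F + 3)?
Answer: -87912/1775 ≈ -49.528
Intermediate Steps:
T(F) = F/(3 + F)
K = 278 (K = 250 + 28 = 278)
r(U) = 2 - U - (-2 + U)/(1 + U) (r(U) = 2 - ((U - 1*2)/(3 + (U - 1*2)) + U) = 2 - ((U - 2)/(3 + (U - 2)) + U) = 2 - ((-2 + U)/(3 + (-2 + U)) + U) = 2 - ((-2 + U)/(1 + U) + U) = 2 - (U + (-2 + U)/(1 + U)) = 2 + (-U - (-2 + U)/(1 + U)) = 2 - U - (-2 + U)/(1 + U))
((2719 + 567) + K)/r(73) = ((2719 + 567) + 278)/(((4 - 1*73²)/(1 + 73))) = (3286 + 278)/(((4 - 1*5329)/74)) = 3564/(((4 - 5329)/74)) = 3564/(((1/74)*(-5325))) = 3564/(-5325/74) = 3564*(-74/5325) = -87912/1775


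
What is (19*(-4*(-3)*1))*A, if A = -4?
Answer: -912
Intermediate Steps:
(19*(-4*(-3)*1))*A = (19*(-4*(-3)*1))*(-4) = (19*(12*1))*(-4) = (19*12)*(-4) = 228*(-4) = -912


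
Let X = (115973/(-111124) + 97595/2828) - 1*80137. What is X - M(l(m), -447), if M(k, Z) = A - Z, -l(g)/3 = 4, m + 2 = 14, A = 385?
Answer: -122282179029/1510859 ≈ -80936.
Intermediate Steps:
m = 12 (m = -2 + 14 = 12)
l(g) = -12 (l(g) = -3*4 = -12)
M(k, Z) = 385 - Z
X = -121025144341/1510859 (X = (115973*(-1/111124) + 97595*(1/2828)) - 80137 = (-8921/8548 + 97595/2828) - 80137 = 50563342/1510859 - 80137 = -121025144341/1510859 ≈ -80104.)
X - M(l(m), -447) = -121025144341/1510859 - (385 - 1*(-447)) = -121025144341/1510859 - (385 + 447) = -121025144341/1510859 - 1*832 = -121025144341/1510859 - 832 = -122282179029/1510859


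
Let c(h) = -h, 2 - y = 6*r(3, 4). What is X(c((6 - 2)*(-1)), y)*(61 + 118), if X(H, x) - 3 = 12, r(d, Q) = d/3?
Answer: 2685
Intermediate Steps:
r(d, Q) = d/3 (r(d, Q) = d*(⅓) = d/3)
y = -4 (y = 2 - 6*(⅓)*3 = 2 - 6 = -4)
X(H, x) = 15 (X(H, x) = 3 + 12 = 15)
X(c((6 - 2)*(-1)), y)*(61 + 118) = 15*(61 + 118) = 15*179 = 2685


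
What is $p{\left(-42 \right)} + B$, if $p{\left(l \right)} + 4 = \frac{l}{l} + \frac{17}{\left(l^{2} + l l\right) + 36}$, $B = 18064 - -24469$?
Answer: $\frac{151576937}{3564} \approx 42530.0$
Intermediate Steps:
$B = 42533$ ($B = 18064 + 24469 = 42533$)
$p{\left(l \right)} = -3 + \frac{17}{36 + 2 l^{2}}$ ($p{\left(l \right)} = -4 + \left(\frac{l}{l} + \frac{17}{\left(l^{2} + l l\right) + 36}\right) = -4 + \left(1 + \frac{17}{\left(l^{2} + l^{2}\right) + 36}\right) = -4 + \left(1 + \frac{17}{2 l^{2} + 36}\right) = -4 + \left(1 + \frac{17}{36 + 2 l^{2}}\right) = -3 + \frac{17}{36 + 2 l^{2}}$)
$p{\left(-42 \right)} + B = \frac{-91 - 6 \left(-42\right)^{2}}{2 \left(18 + \left(-42\right)^{2}\right)} + 42533 = \frac{-91 - 10584}{2 \left(18 + 1764\right)} + 42533 = \frac{-91 - 10584}{2 \cdot 1782} + 42533 = \frac{1}{2} \cdot \frac{1}{1782} \left(-10675\right) + 42533 = - \frac{10675}{3564} + 42533 = \frac{151576937}{3564}$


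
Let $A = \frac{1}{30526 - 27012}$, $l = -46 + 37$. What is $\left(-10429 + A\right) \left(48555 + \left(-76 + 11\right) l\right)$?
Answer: $- \frac{128632742550}{251} \approx -5.1248 \cdot 10^{8}$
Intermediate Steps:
$l = -9$
$A = \frac{1}{3514} \approx 0.00028458$
$\left(-10429 + A\right) \left(48555 + \left(-76 + 11\right) l\right) = \left(-10429 + \frac{1}{3514}\right) \left(48555 + \left(-76 + 11\right) \left(-9\right)\right) = - \frac{36647505 \left(48555 - -585\right)}{3514} = - \frac{36647505 \left(48555 + 585\right)}{3514} = \left(- \frac{36647505}{3514}\right) 49140 = - \frac{128632742550}{251}$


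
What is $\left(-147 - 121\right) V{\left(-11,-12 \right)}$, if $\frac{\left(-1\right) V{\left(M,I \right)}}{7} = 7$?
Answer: $13132$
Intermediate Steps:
$V{\left(M,I \right)} = -49$ ($V{\left(M,I \right)} = \left(-7\right) 7 = -49$)
$\left(-147 - 121\right) V{\left(-11,-12 \right)} = \left(-147 - 121\right) \left(-49\right) = \left(-268\right) \left(-49\right) = 13132$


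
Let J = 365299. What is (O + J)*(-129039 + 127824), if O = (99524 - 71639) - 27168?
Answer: -444709440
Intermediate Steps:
O = 717 (O = 27885 - 27168 = 717)
(O + J)*(-129039 + 127824) = (717 + 365299)*(-129039 + 127824) = 366016*(-1215) = -444709440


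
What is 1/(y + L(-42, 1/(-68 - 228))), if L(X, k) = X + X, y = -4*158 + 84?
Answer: -1/632 ≈ -0.0015823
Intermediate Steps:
y = -548 (y = -632 + 84 = -548)
L(X, k) = 2*X
1/(y + L(-42, 1/(-68 - 228))) = 1/(-548 + 2*(-42)) = 1/(-548 - 84) = 1/(-632) = -1/632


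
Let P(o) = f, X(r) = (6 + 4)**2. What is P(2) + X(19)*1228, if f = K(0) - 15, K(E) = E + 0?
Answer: 122785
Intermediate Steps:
K(E) = E
X(r) = 100 (X(r) = 10**2 = 100)
f = -15 (f = 0 - 15 = -15)
P(o) = -15
P(2) + X(19)*1228 = -15 + 100*1228 = -15 + 122800 = 122785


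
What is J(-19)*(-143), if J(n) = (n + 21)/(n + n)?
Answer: 143/19 ≈ 7.5263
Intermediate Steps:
J(n) = (21 + n)/(2*n) (J(n) = (21 + n)/((2*n)) = (21 + n)*(1/(2*n)) = (21 + n)/(2*n))
J(-19)*(-143) = ((½)*(21 - 19)/(-19))*(-143) = ((½)*(-1/19)*2)*(-143) = -1/19*(-143) = 143/19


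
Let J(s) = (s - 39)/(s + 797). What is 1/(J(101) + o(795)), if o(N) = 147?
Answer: 449/66034 ≈ 0.0067995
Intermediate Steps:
J(s) = (-39 + s)/(797 + s)
1/(J(101) + o(795)) = 1/((-39 + 101)/(797 + 101) + 147) = 1/(62/898 + 147) = 1/((1/898)*62 + 147) = 1/(31/449 + 147) = 1/(66034/449) = 449/66034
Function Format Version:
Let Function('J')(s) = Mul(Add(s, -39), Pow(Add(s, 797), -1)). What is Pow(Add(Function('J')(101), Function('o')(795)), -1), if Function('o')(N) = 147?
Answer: Rational(449, 66034) ≈ 0.0067995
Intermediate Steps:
Function('J')(s) = Mul(Pow(Add(797, s), -1), Add(-39, s)) (Function('J')(s) = Mul(Add(-39, s), Pow(Add(797, s), -1)) = Mul(Pow(Add(797, s), -1), Add(-39, s)))
Pow(Add(Function('J')(101), Function('o')(795)), -1) = Pow(Add(Mul(Pow(Add(797, 101), -1), Add(-39, 101)), 147), -1) = Pow(Add(Mul(Pow(898, -1), 62), 147), -1) = Pow(Add(Mul(Rational(1, 898), 62), 147), -1) = Pow(Add(Rational(31, 449), 147), -1) = Pow(Rational(66034, 449), -1) = Rational(449, 66034)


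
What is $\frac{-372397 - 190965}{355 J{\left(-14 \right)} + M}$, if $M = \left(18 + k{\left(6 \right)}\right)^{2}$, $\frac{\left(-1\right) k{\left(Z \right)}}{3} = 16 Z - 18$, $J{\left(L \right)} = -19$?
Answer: $- \frac{563362}{39911} \approx -14.115$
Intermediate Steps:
$k{\left(Z \right)} = 54 - 48 Z$ ($k{\left(Z \right)} = - 3 \left(16 Z - 18\right) = - 3 \left(-18 + 16 Z\right) = 54 - 48 Z$)
$M = 46656$ ($M = \left(18 + \left(54 - 288\right)\right)^{2} = \left(18 - 234\right)^{2} = \left(-216\right)^{2} = 46656$)
$\frac{-372397 - 190965}{355 J{\left(-14 \right)} + M} = \frac{-372397 - 190965}{355 \left(-19\right) + 46656} = \frac{-372397 - 190965}{-6745 + 46656} = \frac{-372397 - 190965}{39911} = \left(-372397 - 190965\right) \frac{1}{39911} = \left(-563362\right) \frac{1}{39911} = - \frac{563362}{39911}$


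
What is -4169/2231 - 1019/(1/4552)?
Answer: -10348470897/2231 ≈ -4.6385e+6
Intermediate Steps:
-4169/2231 - 1019/(1/4552) = -4169*1/2231 - 1019/1/4552 = -4169/2231 - 1019*4552 = -4169/2231 - 4638488 = -10348470897/2231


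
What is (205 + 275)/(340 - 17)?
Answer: 480/323 ≈ 1.4861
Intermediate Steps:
(205 + 275)/(340 - 17) = 480/323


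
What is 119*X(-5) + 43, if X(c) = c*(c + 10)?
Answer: -2932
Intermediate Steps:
X(c) = c*(10 + c)
119*X(-5) + 43 = 119*(-5*(10 - 5)) + 43 = 119*(-5*5) + 43 = 119*(-25) + 43 = -2975 + 43 = -2932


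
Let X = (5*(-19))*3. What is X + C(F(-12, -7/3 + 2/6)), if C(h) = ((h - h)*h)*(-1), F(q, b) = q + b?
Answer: -285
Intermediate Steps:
F(q, b) = b + q
X = -285 (X = -95*3 = -285)
C(h) = 0 (C(h) = (0*h)*(-1) = 0*(-1) = 0)
X + C(F(-12, -7/3 + 2/6)) = -285 + 0 = -285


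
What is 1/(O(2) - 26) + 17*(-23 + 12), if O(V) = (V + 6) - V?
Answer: -3741/20 ≈ -187.05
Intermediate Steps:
O(V) = 6 (O(V) = (6 + V) - V = 6)
1/(O(2) - 26) + 17*(-23 + 12) = 1/(6 - 26) + 17*(-23 + 12) = 1/(-20) + 17*(-11) = -1/20 - 187 = -3741/20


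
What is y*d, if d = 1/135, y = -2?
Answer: -2/135 ≈ -0.014815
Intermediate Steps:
d = 1/135 ≈ 0.0074074
y*d = -2*1/135 = -2/135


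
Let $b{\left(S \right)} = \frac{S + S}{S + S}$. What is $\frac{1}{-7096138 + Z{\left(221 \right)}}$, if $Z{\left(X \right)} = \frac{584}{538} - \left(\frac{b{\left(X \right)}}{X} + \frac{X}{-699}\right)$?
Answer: $- \frac{41554851}{294878899207372} \approx -1.4092 \cdot 10^{-7}$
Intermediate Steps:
$b{\left(S \right)} = 1$ ($b{\left(S \right)} = \frac{2 S}{2 S} = 2 S \frac{1}{2 S} = 1$)
$Z{\left(X \right)} = \frac{292}{269} - \frac{1}{X} + \frac{X}{699}$ ($Z{\left(X \right)} = \frac{584}{538} - \left(1 \frac{1}{X} + \frac{X}{-699}\right) = 584 \cdot \frac{1}{538} - \left(\frac{1}{X} + X \left(- \frac{1}{699}\right)\right) = \frac{292}{269} - \left(\frac{1}{X} - \frac{X}{699}\right) = \frac{292}{269} + \left(- \frac{1}{X} + \frac{X}{699}\right) = \frac{292}{269} - \frac{1}{X} + \frac{X}{699}$)
$\frac{1}{-7096138 + Z{\left(221 \right)}} = \frac{1}{-7096138 + \left(\frac{292}{269} - \frac{1}{221} + \frac{1}{699} \cdot 221\right)} = \frac{1}{-7096138 + \left(\frac{292}{269} - \frac{1}{221} + \frac{221}{699}\right)} = \frac{1}{-7096138 + \frac{58058066}{41554851}} = \frac{1}{- \frac{294878899207372}{41554851}} = - \frac{41554851}{294878899207372}$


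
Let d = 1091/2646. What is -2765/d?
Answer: -7316190/1091 ≈ -6705.9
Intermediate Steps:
d = 1091/2646 (d = 1091*(1/2646) = 1091/2646 ≈ 0.41232)
-2765/d = -2765/1091/2646 = -2765*2646/1091 = -7316190/1091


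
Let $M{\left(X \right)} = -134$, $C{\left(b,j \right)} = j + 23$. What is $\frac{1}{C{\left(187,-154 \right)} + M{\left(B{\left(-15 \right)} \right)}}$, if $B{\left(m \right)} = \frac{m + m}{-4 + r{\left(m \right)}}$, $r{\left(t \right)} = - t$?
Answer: $- \frac{1}{265} \approx -0.0037736$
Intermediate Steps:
$C{\left(b,j \right)} = 23 + j$
$B{\left(m \right)} = \frac{2 m}{-4 - m}$ ($B{\left(m \right)} = \frac{m + m}{-4 - m} = \frac{2 m}{-4 - m}$)
$\frac{1}{C{\left(187,-154 \right)} + M{\left(B{\left(-15 \right)} \right)}} = \frac{1}{\left(23 - 154\right) - 134} = \frac{1}{-131 - 134} = \frac{1}{-265} = - \frac{1}{265}$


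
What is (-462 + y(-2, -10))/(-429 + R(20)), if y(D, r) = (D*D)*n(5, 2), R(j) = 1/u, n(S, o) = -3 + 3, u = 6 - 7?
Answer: 231/215 ≈ 1.0744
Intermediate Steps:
u = -1
n(S, o) = 0
R(j) = -1 (R(j) = 1/(-1) = -1)
y(D, r) = 0 (y(D, r) = (D*D)*0 = D²*0 = 0)
(-462 + y(-2, -10))/(-429 + R(20)) = (-462 + 0)/(-429 - 1) = -462/(-430) = -462*(-1/430) = 231/215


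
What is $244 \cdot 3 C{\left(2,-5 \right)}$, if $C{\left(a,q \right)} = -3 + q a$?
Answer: $-9516$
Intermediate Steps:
$C{\left(a,q \right)} = -3 + a q$
$244 \cdot 3 C{\left(2,-5 \right)} = 244 \cdot 3 \left(-3 + 2 \left(-5\right)\right) = 244 \cdot 3 \left(-3 - 10\right) = 244 \cdot 3 \left(-13\right) = 244 \left(-39\right) = -9516$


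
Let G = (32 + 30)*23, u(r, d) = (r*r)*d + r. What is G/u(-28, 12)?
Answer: 713/4690 ≈ 0.15203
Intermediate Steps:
u(r, d) = r + d*r² (u(r, d) = r²*d + r = d*r² + r = r + d*r²)
G = 1426 (G = 62*23 = 1426)
G/u(-28, 12) = 1426/((-28*(1 + 12*(-28)))) = 1426/((-28*(1 - 336))) = 1426/((-28*(-335))) = 1426/9380 = 1426*(1/9380) = 713/4690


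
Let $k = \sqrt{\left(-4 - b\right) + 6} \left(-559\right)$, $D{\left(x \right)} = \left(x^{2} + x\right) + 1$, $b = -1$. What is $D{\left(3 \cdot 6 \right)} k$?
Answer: $- 191737 \sqrt{3} \approx -3.321 \cdot 10^{5}$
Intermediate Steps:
$D{\left(x \right)} = 1 + x + x^{2}$ ($D{\left(x \right)} = \left(x + x^{2}\right) + 1 = 1 + x + x^{2}$)
$k = - 559 \sqrt{3}$ ($k = \sqrt{\left(-4 - -1\right) + 6} \left(-559\right) = \sqrt{\left(-4 + 1\right) + 6} \left(-559\right) = \sqrt{-3 + 6} \left(-559\right) = \sqrt{3} \left(-559\right) = - 559 \sqrt{3} \approx -968.22$)
$D{\left(3 \cdot 6 \right)} k = \left(1 + 3 \cdot 6 + \left(3 \cdot 6\right)^{2}\right) \left(- 559 \sqrt{3}\right) = \left(1 + 18 + 18^{2}\right) \left(- 559 \sqrt{3}\right) = \left(1 + 18 + 324\right) \left(- 559 \sqrt{3}\right) = 343 \left(- 559 \sqrt{3}\right) = - 191737 \sqrt{3}$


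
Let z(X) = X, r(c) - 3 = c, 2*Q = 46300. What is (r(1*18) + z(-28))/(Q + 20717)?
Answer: -7/43867 ≈ -0.00015957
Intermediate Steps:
Q = 23150 (Q = (½)*46300 = 23150)
r(c) = 3 + c
(r(1*18) + z(-28))/(Q + 20717) = ((3 + 1*18) - 28)/(23150 + 20717) = ((3 + 18) - 28)/43867 = (21 - 28)*(1/43867) = -7*1/43867 = -7/43867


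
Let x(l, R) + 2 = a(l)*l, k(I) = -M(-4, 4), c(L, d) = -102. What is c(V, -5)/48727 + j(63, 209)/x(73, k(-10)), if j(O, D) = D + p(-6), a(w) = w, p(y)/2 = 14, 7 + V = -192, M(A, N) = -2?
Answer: 1572135/37081247 ≈ 0.042397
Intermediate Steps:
V = -199 (V = -7 - 192 = -199)
p(y) = 28 (p(y) = 2*14 = 28)
k(I) = 2 (k(I) = -1*(-2) = 2)
j(O, D) = 28 + D (j(O, D) = D + 28 = 28 + D)
x(l, R) = -2 + l² (x(l, R) = -2 + l*l = -2 + l²)
c(V, -5)/48727 + j(63, 209)/x(73, k(-10)) = -102/48727 + (28 + 209)/(-2 + 73²) = -102*1/48727 + 237/(-2 + 5329) = -102/48727 + 237/5327 = 1572135/37081247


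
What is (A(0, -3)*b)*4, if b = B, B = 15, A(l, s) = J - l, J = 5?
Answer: 300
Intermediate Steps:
A(l, s) = 5 - l
b = 15
(A(0, -3)*b)*4 = ((5 - 1*0)*15)*4 = ((5 + 0)*15)*4 = (5*15)*4 = 75*4 = 300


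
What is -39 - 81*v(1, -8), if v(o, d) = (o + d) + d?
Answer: 1176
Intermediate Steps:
v(o, d) = o + 2*d (v(o, d) = (d + o) + d = o + 2*d)
-39 - 81*v(1, -8) = -39 - 81*(1 + 2*(-8)) = -39 - 81*(1 - 16) = -39 - 81*(-15) = -39 + 1215 = 1176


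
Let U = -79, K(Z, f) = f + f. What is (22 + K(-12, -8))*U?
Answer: -474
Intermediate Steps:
K(Z, f) = 2*f
(22 + K(-12, -8))*U = (22 + 2*(-8))*(-79) = (22 - 16)*(-79) = 6*(-79) = -474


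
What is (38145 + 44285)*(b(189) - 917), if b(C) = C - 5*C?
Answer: -137905390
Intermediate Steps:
b(C) = -4*C
(38145 + 44285)*(b(189) - 917) = (38145 + 44285)*(-4*189 - 917) = 82430*(-756 - 917) = 82430*(-1673) = -137905390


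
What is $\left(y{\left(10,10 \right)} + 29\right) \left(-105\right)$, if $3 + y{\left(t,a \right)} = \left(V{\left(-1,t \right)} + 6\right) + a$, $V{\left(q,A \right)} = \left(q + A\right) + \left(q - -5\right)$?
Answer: $-5775$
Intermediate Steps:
$V{\left(q,A \right)} = 5 + A + 2 q$ ($V{\left(q,A \right)} = \left(A + q\right) + \left(q + 5\right) = \left(A + q\right) + \left(5 + q\right) = 5 + A + 2 q$)
$y{\left(t,a \right)} = 6 + a + t$ ($y{\left(t,a \right)} = -3 + \left(\left(\left(5 + t + 2 \left(-1\right)\right) + 6\right) + a\right) = -3 + \left(\left(\left(5 + t - 2\right) + 6\right) + a\right) = -3 + \left(\left(\left(3 + t\right) + 6\right) + a\right) = -3 + \left(\left(9 + t\right) + a\right) = -3 + \left(9 + a + t\right) = 6 + a + t$)
$\left(y{\left(10,10 \right)} + 29\right) \left(-105\right) = \left(\left(6 + 10 + 10\right) + 29\right) \left(-105\right) = \left(26 + 29\right) \left(-105\right) = 55 \left(-105\right) = -5775$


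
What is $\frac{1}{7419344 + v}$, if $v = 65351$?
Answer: $\frac{1}{7484695} \approx 1.3361 \cdot 10^{-7}$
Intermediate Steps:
$\frac{1}{7419344 + v} = \frac{1}{7419344 + 65351} = \frac{1}{7484695}$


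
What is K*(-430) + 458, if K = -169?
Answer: 73128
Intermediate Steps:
K*(-430) + 458 = -169*(-430) + 458 = 72670 + 458 = 73128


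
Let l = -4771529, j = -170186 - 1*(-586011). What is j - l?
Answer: 5187354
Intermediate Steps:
j = 415825 (j = -170186 + 586011 = 415825)
j - l = 415825 - 1*(-4771529) = 415825 + 4771529 = 5187354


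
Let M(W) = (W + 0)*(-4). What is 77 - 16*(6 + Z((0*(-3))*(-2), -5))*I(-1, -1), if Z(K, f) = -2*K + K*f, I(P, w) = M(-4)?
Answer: -1459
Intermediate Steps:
M(W) = -4*W (M(W) = W*(-4) = -4*W)
I(P, w) = 16 (I(P, w) = -4*(-4) = 16)
77 - 16*(6 + Z((0*(-3))*(-2), -5))*I(-1, -1) = 77 - 16*(6 + ((0*(-3))*(-2))*(-2 - 5))*16 = 77 - 16*(6 + (0*(-2))*(-7))*16 = 77 - 16*(6 + 0*(-7))*16 = 77 - 16*(6 + 0)*16 = 77 - 96*16 = 77 - 16*96 = 77 - 1536 = -1459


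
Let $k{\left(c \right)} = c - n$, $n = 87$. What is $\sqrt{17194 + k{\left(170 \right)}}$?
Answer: $\sqrt{17277} \approx 131.44$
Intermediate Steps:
$k{\left(c \right)} = -87 + c$ ($k{\left(c \right)} = c - 87 = -87 + c$)
$\sqrt{17194 + k{\left(170 \right)}} = \sqrt{17194 + \left(-87 + 170\right)} = \sqrt{17194 + 83} = \sqrt{17277}$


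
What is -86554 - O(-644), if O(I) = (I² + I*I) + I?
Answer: -915382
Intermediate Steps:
O(I) = I + 2*I² (O(I) = (I² + I²) + I = 2*I² + I = I + 2*I²)
-86554 - O(-644) = -86554 - (-644)*(1 + 2*(-644)) = -86554 - (-644)*(1 - 1288) = -86554 - (-644)*(-1287) = -86554 - 1*828828 = -86554 - 828828 = -915382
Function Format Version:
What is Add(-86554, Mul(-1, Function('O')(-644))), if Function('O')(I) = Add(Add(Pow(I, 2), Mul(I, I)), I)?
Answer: -915382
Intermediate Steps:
Function('O')(I) = Add(I, Mul(2, Pow(I, 2))) (Function('O')(I) = Add(Add(Pow(I, 2), Pow(I, 2)), I) = Add(Mul(2, Pow(I, 2)), I) = Add(I, Mul(2, Pow(I, 2))))
Add(-86554, Mul(-1, Function('O')(-644))) = Add(-86554, Mul(-1, Mul(-644, Add(1, Mul(2, -644))))) = Add(-86554, Mul(-1, Mul(-644, Add(1, -1288)))) = Add(-86554, Mul(-1, Mul(-644, -1287))) = Add(-86554, Mul(-1, 828828)) = Add(-86554, -828828) = -915382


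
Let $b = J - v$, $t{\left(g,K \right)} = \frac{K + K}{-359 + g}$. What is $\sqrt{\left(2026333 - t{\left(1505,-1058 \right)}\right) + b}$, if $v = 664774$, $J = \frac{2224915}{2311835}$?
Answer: $\frac{\sqrt{21289754815811973066}}{3954273} \approx 1166.9$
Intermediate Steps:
$t{\left(g,K \right)} = \frac{2 K}{-359 + g}$
$J = \frac{444983}{462367}$ ($J = 2224915 \cdot \frac{1}{2311835} = \frac{444983}{462367} \approx 0.9624$)
$b = - \frac{307369115075}{462367}$ ($b = \frac{444983}{462367} - 664774 = - \frac{307369115075}{462367} \approx -6.6477 \cdot 10^{5}$)
$\sqrt{\left(2026333 - t{\left(1505,-1058 \right)}\right) + b} = \sqrt{\left(2026333 - 2 \left(-1058\right) \frac{1}{-359 + 1505}\right) - \frac{307369115075}{462367}} = \sqrt{\left(2026333 - 2 \left(-1058\right) \frac{1}{1146}\right) - \frac{307369115075}{462367}} = \sqrt{\left(2026333 - - \frac{1058}{573}\right) - \frac{307369115075}{462367}} = \sqrt{\left(2026333 + \frac{1058}{573}\right) - \frac{307369115075}{462367}} = \sqrt{\frac{1161089867}{573} - \frac{307369115075}{462367}} = \sqrt{\frac{360727135597214}{264936291}} = \frac{\sqrt{21289754815811973066}}{3954273}$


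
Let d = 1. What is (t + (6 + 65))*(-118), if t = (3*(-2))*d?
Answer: -7670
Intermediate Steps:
t = -6 (t = (3*(-2))*1 = -6*1 = -6)
(t + (6 + 65))*(-118) = (-6 + (6 + 65))*(-118) = (-6 + 71)*(-118) = 65*(-118) = -7670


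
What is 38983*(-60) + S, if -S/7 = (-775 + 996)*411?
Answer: -2974797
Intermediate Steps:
S = -635817 (S = -7*(-775 + 996)*411 = -1547*411 = -7*90831 = -635817)
38983*(-60) + S = 38983*(-60) - 635817 = -2338980 - 635817 = -2974797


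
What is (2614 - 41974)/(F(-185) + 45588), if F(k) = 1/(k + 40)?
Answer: -5707200/6610259 ≈ -0.86339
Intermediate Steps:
F(k) = 1/(40 + k)
(2614 - 41974)/(F(-185) + 45588) = (2614 - 41974)/(1/(40 - 185) + 45588) = -39360/(1/(-145) + 45588) = -39360/(-1/145 + 45588) = -39360/6610259/145 = -39360*145/6610259 = -5707200/6610259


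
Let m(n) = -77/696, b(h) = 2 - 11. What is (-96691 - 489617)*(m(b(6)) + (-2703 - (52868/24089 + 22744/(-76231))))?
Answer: 168916700917489799353/106507056422 ≈ 1.5860e+9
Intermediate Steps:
b(h) = -9
m(n) = -77/696 (m(n) = -77*1/696 = -77/696)
(-96691 - 489617)*(m(b(6)) + (-2703 - (52868/24089 + 22744/(-76231)))) = (-96691 - 489617)*(-77/696 + (-2703 - (52868/24089 + 22744/(-76231)))) = -586308*(-77/696 + (-2703 - (52868*(1/24089) + 22744*(-1/76231)))) = -586308*(-77/696 + (-2703 - (52868/24089 - 22744/76231))) = -586308*(-77/696 + (-2703 - 1*3482300292/1836328559)) = -586308*(-77/696 + (-2703 - 3482300292/1836328559)) = -586308*(-77/696 - 4967078395269/1836328559) = -586308*(-3457227960406267/1278084677064) = 168916700917489799353/106507056422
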